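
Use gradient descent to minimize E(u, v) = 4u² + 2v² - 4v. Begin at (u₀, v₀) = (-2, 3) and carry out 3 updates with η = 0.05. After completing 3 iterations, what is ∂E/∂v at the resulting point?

∇E = (8u, 4v - 4)
(u₁, v₁) = (-2, 3) − 0.05·(-16, 8) = (-1.2, 2.6)
(u₂, v₂) = (-1.2, 2.6) − 0.05·(-9.6, 6.4) = (-0.72, 2.28)
(u₃, v₃) = (-0.72, 2.28) − 0.05·(-5.76, 5.12) = (-0.432, 2.024)
∂E/∂v at (-0.432, 2.024) = 4.096

4.096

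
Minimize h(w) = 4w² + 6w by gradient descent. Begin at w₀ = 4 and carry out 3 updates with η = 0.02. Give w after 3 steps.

2.065344

h′(w) = 8w + 6
w₁ = 4 − 0.02·38 = 3.24
w₂ = 3.24 − 0.02·31.92 = 2.6016
w₃ = 2.6016 − 0.02·26.8128 = 2.065344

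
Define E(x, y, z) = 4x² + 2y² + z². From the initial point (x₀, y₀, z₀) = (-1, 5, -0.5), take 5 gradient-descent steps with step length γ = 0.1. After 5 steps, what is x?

∇E = (8x, 4y, 2z)
(x₁, y₁, z₁) = (-1, 5, -0.5) − 0.1·(-8, 20, -1) = (-0.2, 3, -0.4)
(x₂, y₂, z₂) = (-0.2, 3, -0.4) − 0.1·(-1.6, 12, -0.8) = (-0.04, 1.8, -0.32)
(x₃, y₃, z₃) = (-0.04, 1.8, -0.32) − 0.1·(-0.32, 7.2, -0.64) = (-0.008, 1.08, -0.256)
(x₄, y₄, z₄) = (-0.008, 1.08, -0.256) − 0.1·(-0.064, 4.32, -0.512) = (-0.0016, 0.648, -0.2048)
(x₅, y₅, z₅) = (-0.0016, 0.648, -0.2048) − 0.1·(-0.0128, 2.592, -0.4096) = (-0.00032, 0.3888, -0.16384)
x = -0.00032

-0.00032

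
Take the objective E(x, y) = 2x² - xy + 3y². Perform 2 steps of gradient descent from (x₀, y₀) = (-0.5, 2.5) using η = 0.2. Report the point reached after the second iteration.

(-0.04, 0.2)

∇E = (4x - y, -x + 6y)
Step 1: at (-0.5, 2.5), ∇E = (-4.5, 15.5) → (-0.5, 2.5) − 0.2·(-4.5, 15.5) = (0.4, -0.6)
Step 2: at (0.4, -0.6), ∇E = (2.2, -4) → (0.4, -0.6) − 0.2·(2.2, -4) = (-0.04, 0.2)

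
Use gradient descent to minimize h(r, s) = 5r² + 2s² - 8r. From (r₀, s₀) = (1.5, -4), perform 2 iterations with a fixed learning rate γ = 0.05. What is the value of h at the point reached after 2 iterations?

∇h = (10r - 8, 4s)
Step 1: at (1.5, -4), ∇h = (7, -16) → (1.5, -4) − 0.05·(7, -16) = (1.15, -3.2)
Step 2: at (1.15, -3.2), ∇h = (3.5, -12.8) → (1.15, -3.2) − 0.05·(3.5, -12.8) = (0.975, -2.56)
h(0.975, -2.56) = 10.060325

10.060325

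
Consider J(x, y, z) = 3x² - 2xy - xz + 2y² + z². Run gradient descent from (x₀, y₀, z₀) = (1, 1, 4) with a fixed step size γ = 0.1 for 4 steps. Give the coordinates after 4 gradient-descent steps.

(0.6517, 0.5048, 1.9014)

∇J = (6x - 2y - z, -2x + 4y, -x + 2z)
Step 1: at (1, 1, 4), ∇J = (0, 2, 7) → (1, 1, 4) − 0.1·(0, 2, 7) = (1, 0.8, 3.3)
Step 2: at (1, 0.8, 3.3), ∇J = (1.1, 1.2, 5.6) → (1, 0.8, 3.3) − 0.1·(1.1, 1.2, 5.6) = (0.89, 0.68, 2.74)
Step 3: at (0.89, 0.68, 2.74), ∇J = (1.24, 0.94, 4.59) → (0.89, 0.68, 2.74) − 0.1·(1.24, 0.94, 4.59) = (0.766, 0.586, 2.281)
Step 4: at (0.766, 0.586, 2.281), ∇J = (1.143, 0.812, 3.796) → (0.766, 0.586, 2.281) − 0.1·(1.143, 0.812, 3.796) = (0.6517, 0.5048, 1.9014)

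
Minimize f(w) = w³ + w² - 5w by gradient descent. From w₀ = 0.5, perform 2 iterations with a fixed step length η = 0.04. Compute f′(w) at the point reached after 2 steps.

f′(w) = 3w² + 2w - 5
w₁ = 0.5 − 0.04·(-3.25) = 0.63
w₂ = 0.63 − 0.04·(-2.5493) = 0.731972
f′(w) at (0.731972) = -1.928706973648

-1.928706973648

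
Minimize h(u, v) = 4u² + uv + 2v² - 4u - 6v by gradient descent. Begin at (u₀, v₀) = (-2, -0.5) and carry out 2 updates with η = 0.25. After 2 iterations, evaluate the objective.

∇h = (8u + v - 4, u + 4v - 6)
(u₁, v₁) = (-2, -0.5) − 0.25·(-20.5, -10) = (3.125, 2)
(u₂, v₂) = (3.125, 2) − 0.25·(23, 5.125) = (-2.625, 0.71875)
h(-2.625, 0.71875) = 32.896484375

32.896484375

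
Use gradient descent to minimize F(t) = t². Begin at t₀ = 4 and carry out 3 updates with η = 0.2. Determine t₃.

0.864

F′(t) = 2t
Step 1: F′(4) = 8; t₁ = 4 − 0.2·8 = 2.4
Step 2: F′(2.4) = 4.8; t₂ = 2.4 − 0.2·4.8 = 1.44
Step 3: F′(1.44) = 2.88; t₃ = 1.44 − 0.2·2.88 = 0.864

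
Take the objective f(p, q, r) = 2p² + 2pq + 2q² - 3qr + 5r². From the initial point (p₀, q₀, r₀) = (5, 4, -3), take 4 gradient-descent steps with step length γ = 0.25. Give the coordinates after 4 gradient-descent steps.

(6.1484375, 22.046875, -50.00390625)

∇f = (4p + 2q, 2p + 4q - 3r, -3q + 10r)
(p₁, q₁, r₁) = (5, 4, -3) − 0.25·(28, 35, -42) = (-2, -4.75, 7.5)
(p₂, q₂, r₂) = (-2, -4.75, 7.5) − 0.25·(-17.5, -45.5, 89.25) = (2.375, 6.625, -14.8125)
(p₃, q₃, r₃) = (2.375, 6.625, -14.8125) − 0.25·(22.75, 75.6875, -168) = (-3.3125, -12.296875, 27.1875)
(p₄, q₄, r₄) = (-3.3125, -12.296875, 27.1875) − 0.25·(-37.84375, -137.375, 308.765625) = (6.1484375, 22.046875, -50.00390625)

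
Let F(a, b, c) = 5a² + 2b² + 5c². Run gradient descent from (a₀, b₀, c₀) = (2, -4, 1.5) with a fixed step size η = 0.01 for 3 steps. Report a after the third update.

1.458

∇F = (10a, 4b, 10c)
(a₁, b₁, c₁) = (2, -4, 1.5) − 0.01·(20, -16, 15) = (1.8, -3.84, 1.35)
(a₂, b₂, c₂) = (1.8, -3.84, 1.35) − 0.01·(18, -15.36, 13.5) = (1.62, -3.6864, 1.215)
(a₃, b₃, c₃) = (1.62, -3.6864, 1.215) − 0.01·(16.2, -14.7456, 12.15) = (1.458, -3.538944, 1.0935)
a = 1.458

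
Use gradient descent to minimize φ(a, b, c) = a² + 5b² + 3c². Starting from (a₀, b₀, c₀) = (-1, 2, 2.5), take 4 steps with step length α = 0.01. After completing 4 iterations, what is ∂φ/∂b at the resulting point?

13.122

∇φ = (2a, 10b, 6c)
Step 1: at (-1, 2, 2.5), ∇φ = (-2, 20, 15) → (-1, 2, 2.5) − 0.01·(-2, 20, 15) = (-0.98, 1.8, 2.35)
Step 2: at (-0.98, 1.8, 2.35), ∇φ = (-1.96, 18, 14.1) → (-0.98, 1.8, 2.35) − 0.01·(-1.96, 18, 14.1) = (-0.9604, 1.62, 2.209)
Step 3: at (-0.9604, 1.62, 2.209), ∇φ = (-1.9208, 16.2, 13.254) → (-0.9604, 1.62, 2.209) − 0.01·(-1.9208, 16.2, 13.254) = (-0.941192, 1.458, 2.07646)
Step 4: at (-0.941192, 1.458, 2.07646), ∇φ = (-1.882384, 14.58, 12.45876) → (-0.941192, 1.458, 2.07646) − 0.01·(-1.882384, 14.58, 12.45876) = (-0.92236816, 1.3122, 1.9518724)
∂φ/∂b at (-0.92236816, 1.3122, 1.9518724) = 13.122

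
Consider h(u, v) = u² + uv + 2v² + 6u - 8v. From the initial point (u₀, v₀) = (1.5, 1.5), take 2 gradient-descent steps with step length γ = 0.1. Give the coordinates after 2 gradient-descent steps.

∇h = (2u + v + 6, u + 4v - 8)
(u₁, v₁) = (1.5, 1.5) − 0.1·(10.5, -0.5) = (0.45, 1.55)
(u₂, v₂) = (0.45, 1.55) − 0.1·(8.45, -1.35) = (-0.395, 1.685)

(-0.395, 1.685)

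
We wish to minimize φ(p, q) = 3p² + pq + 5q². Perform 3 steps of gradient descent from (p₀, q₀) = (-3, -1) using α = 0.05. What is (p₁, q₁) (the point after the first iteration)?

(-2.05, -0.35)

∇φ = (6p + q, p + 10q)
Step 1: at (-3, -1), ∇φ = (-19, -13) → (-3, -1) − 0.05·(-19, -13) = (-2.05, -0.35)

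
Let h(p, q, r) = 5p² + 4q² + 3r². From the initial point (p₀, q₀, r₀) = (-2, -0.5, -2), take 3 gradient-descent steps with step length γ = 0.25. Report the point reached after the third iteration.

∇h = (10p, 8q, 6r)
(p₁, q₁, r₁) = (-2, -0.5, -2) − 0.25·(-20, -4, -12) = (3, 0.5, 1)
(p₂, q₂, r₂) = (3, 0.5, 1) − 0.25·(30, 4, 6) = (-4.5, -0.5, -0.5)
(p₃, q₃, r₃) = (-4.5, -0.5, -0.5) − 0.25·(-45, -4, -3) = (6.75, 0.5, 0.25)

(6.75, 0.5, 0.25)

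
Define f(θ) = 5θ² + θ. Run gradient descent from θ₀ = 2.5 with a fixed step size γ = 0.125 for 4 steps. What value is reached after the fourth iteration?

f′(θ) = 10θ + 1
Step 1: f′(2.5) = 26; θ₁ = 2.5 − 0.125·26 = -0.75
Step 2: f′(-0.75) = -6.5; θ₂ = -0.75 − 0.125·(-6.5) = 0.0625
Step 3: f′(0.0625) = 1.625; θ₃ = 0.0625 − 0.125·1.625 = -0.140625
Step 4: f′(-0.140625) = -0.40625; θ₄ = -0.140625 − 0.125·(-0.40625) = -0.08984375

-0.08984375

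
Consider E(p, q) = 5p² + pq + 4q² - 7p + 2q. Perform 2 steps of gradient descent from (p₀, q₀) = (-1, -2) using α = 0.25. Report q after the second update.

∇E = (10p + q - 7, p + 8q + 2)
Step 1: at (-1, -2), ∇E = (-19, -15) → (-1, -2) − 0.25·(-19, -15) = (3.75, 1.75)
Step 2: at (3.75, 1.75), ∇E = (32.25, 19.75) → (3.75, 1.75) − 0.25·(32.25, 19.75) = (-4.3125, -3.1875)
q = -3.1875

-3.1875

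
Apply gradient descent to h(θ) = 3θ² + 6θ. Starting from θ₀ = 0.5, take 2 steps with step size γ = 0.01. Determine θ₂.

h′(θ) = 6θ + 6
θ₁ = 0.5 − 0.01·9 = 0.41
θ₂ = 0.41 − 0.01·8.46 = 0.3254

0.3254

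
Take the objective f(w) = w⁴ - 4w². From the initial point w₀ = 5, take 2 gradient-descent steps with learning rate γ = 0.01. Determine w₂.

f′(w) = 4w³ - 8w
w₁ = 5 − 0.01·460 = 0.4
w₂ = 0.4 − 0.01·(-2.944) = 0.42944

0.42944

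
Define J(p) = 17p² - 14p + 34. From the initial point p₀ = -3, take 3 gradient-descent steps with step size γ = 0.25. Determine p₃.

J′(p) = 34p - 14
p₁ = -3 − 0.25·(-116) = 26
p₂ = 26 − 0.25·870 = -191.5
p₃ = -191.5 − 0.25·(-6525) = 1439.75

1439.75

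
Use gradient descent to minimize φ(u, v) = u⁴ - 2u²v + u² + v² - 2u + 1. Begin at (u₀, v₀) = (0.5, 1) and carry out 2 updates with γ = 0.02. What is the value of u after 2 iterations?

0.59737

∇φ = (4u³ - 4uv + 2u - 2, -2u² + 2v)
Step 1: at (0.5, 1), ∇φ = (-2.5, 1.5) → (0.5, 1) − 0.02·(-2.5, 1.5) = (0.55, 0.97)
Step 2: at (0.55, 0.97), ∇φ = (-2.3685, 1.335) → (0.55, 0.97) − 0.02·(-2.3685, 1.335) = (0.59737, 0.9433)
u = 0.59737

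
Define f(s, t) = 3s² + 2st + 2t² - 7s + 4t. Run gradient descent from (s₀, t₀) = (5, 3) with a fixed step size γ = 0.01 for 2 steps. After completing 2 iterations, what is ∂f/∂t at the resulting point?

∇f = (6s + 2t - 7, 2s + 4t + 4)
(s₁, t₁) = (5, 3) − 0.01·(29, 26) = (4.71, 2.74)
(s₂, t₂) = (4.71, 2.74) − 0.01·(26.74, 24.38) = (4.4426, 2.4962)
∂f/∂t at (4.4426, 2.4962) = 22.87

22.87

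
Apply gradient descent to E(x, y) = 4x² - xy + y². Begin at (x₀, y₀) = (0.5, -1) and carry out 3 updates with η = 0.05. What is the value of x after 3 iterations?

∇E = (8x - y, -x + 2y)
(x₁, y₁) = (0.5, -1) − 0.05·(5, -2.5) = (0.25, -0.875)
(x₂, y₂) = (0.25, -0.875) − 0.05·(2.875, -2) = (0.10625, -0.775)
(x₃, y₃) = (0.10625, -0.775) − 0.05·(1.625, -1.65625) = (0.025, -0.6921875)
x = 0.025

0.025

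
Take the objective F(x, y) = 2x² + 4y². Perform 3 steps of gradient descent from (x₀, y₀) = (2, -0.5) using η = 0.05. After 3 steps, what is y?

-0.108

∇F = (4x, 8y)
(x₁, y₁) = (2, -0.5) − 0.05·(8, -4) = (1.6, -0.3)
(x₂, y₂) = (1.6, -0.3) − 0.05·(6.4, -2.4) = (1.28, -0.18)
(x₃, y₃) = (1.28, -0.18) − 0.05·(5.12, -1.44) = (1.024, -0.108)
y = -0.108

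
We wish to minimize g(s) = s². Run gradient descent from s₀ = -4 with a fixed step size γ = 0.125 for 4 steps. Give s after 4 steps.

g′(s) = 2s
s₁ = -4 − 0.125·(-8) = -3
s₂ = -3 − 0.125·(-6) = -2.25
s₃ = -2.25 − 0.125·(-4.5) = -1.6875
s₄ = -1.6875 − 0.125·(-3.375) = -1.265625

-1.265625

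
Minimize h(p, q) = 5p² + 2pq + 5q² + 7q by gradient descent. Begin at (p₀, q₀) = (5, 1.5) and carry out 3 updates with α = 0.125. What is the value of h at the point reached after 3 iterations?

-0.2001953125

∇h = (10p + 2q, 2p + 10q + 7)
Step 1: at (5, 1.5), ∇h = (53, 32) → (5, 1.5) − 0.125·(53, 32) = (-1.625, -2.5)
Step 2: at (-1.625, -2.5), ∇h = (-21.25, -21.25) → (-1.625, -2.5) − 0.125·(-21.25, -21.25) = (1.03125, 0.15625)
Step 3: at (1.03125, 0.15625), ∇h = (10.625, 10.625) → (1.03125, 0.15625) − 0.125·(10.625, 10.625) = (-0.296875, -1.171875)
h(-0.296875, -1.171875) = -0.2001953125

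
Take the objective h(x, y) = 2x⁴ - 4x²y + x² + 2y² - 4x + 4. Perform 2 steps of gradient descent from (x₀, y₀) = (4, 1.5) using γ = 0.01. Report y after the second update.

∇h = (8x³ - 8xy + 2x - 4, -4x² + 4y)
(x₁, y₁) = (4, 1.5) − 0.01·(468, -58) = (-0.68, 2.08)
(x₂, y₂) = (-0.68, 2.08) − 0.01·(3.439744, 6.4704) = (-0.71439744, 2.015296)
y = 2.015296

2.015296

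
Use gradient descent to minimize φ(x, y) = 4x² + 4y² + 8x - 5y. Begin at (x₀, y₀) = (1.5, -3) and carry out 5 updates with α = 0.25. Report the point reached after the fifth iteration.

∇φ = (8x + 8, 8y - 5)
(x₁, y₁) = (1.5, -3) − 0.25·(20, -29) = (-3.5, 4.25)
(x₂, y₂) = (-3.5, 4.25) − 0.25·(-20, 29) = (1.5, -3)
(x₃, y₃) = (1.5, -3) − 0.25·(20, -29) = (-3.5, 4.25)
(x₄, y₄) = (-3.5, 4.25) − 0.25·(-20, 29) = (1.5, -3)
(x₅, y₅) = (1.5, -3) − 0.25·(20, -29) = (-3.5, 4.25)

(-3.5, 4.25)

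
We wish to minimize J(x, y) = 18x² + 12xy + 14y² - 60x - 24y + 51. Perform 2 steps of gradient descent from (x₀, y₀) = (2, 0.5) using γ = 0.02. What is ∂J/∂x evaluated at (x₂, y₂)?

∇J = (36x + 12y - 60, 12x + 28y - 24)
(x₁, y₁) = (2, 0.5) − 0.02·(18, 14) = (1.64, 0.22)
(x₂, y₂) = (1.64, 0.22) − 0.02·(1.68, 1.84) = (1.6064, 0.1832)
∂J/∂x at (1.6064, 0.1832) = 0.0288

0.0288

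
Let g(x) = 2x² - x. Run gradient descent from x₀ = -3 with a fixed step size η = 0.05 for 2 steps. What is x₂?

g′(x) = 4x - 1
x₁ = -3 − 0.05·(-13) = -2.35
x₂ = -2.35 − 0.05·(-10.4) = -1.83

-1.83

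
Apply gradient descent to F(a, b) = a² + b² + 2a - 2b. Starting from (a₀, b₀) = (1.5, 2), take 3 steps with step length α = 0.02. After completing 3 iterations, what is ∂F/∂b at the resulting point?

1.769472

∇F = (2a + 2, 2b - 2)
Step 1: at (1.5, 2), ∇F = (5, 2) → (1.5, 2) − 0.02·(5, 2) = (1.4, 1.96)
Step 2: at (1.4, 1.96), ∇F = (4.8, 1.92) → (1.4, 1.96) − 0.02·(4.8, 1.92) = (1.304, 1.9216)
Step 3: at (1.304, 1.9216), ∇F = (4.608, 1.8432) → (1.304, 1.9216) − 0.02·(4.608, 1.8432) = (1.21184, 1.884736)
∂F/∂b at (1.21184, 1.884736) = 1.769472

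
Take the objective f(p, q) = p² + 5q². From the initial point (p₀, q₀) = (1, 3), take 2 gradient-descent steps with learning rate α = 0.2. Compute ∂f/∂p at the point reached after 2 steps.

0.72

∇f = (2p, 10q)
(p₁, q₁) = (1, 3) − 0.2·(2, 30) = (0.6, -3)
(p₂, q₂) = (0.6, -3) − 0.2·(1.2, -30) = (0.36, 3)
∂f/∂p at (0.36, 3) = 0.72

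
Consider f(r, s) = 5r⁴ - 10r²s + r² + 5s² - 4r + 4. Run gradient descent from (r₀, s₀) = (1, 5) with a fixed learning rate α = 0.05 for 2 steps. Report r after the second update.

-112.561

∇f = (20r³ - 20rs + 2r - 4, -10r² + 10s)
(r₁, s₁) = (1, 5) − 0.05·(-82, 40) = (5.1, 3)
(r₂, s₂) = (5.1, 3) − 0.05·(2353.22, -230.1) = (-112.561, 14.505)
r = -112.561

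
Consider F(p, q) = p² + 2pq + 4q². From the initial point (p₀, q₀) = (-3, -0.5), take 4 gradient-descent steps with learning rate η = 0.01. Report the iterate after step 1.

∇F = (2p + 2q, 2p + 8q)
(p₁, q₁) = (-3, -0.5) − 0.01·(-7, -10) = (-2.93, -0.4)

(-2.93, -0.4)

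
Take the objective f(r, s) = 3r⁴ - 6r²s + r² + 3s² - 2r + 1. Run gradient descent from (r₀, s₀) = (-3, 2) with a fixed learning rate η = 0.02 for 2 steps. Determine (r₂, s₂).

(1.096, 3.08)

∇f = (12r³ - 12rs + 2r - 2, -6r² + 6s)
(r₁, s₁) = (-3, 2) − 0.02·(-260, -42) = (2.2, 2.84)
(r₂, s₂) = (2.2, 2.84) − 0.02·(55.2, -12) = (1.096, 3.08)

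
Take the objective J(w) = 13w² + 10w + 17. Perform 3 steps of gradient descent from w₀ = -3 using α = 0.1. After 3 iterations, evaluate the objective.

1506.958592

J′(w) = 26w + 10
Step 1: J′(-3) = -68; w₁ = -3 − 0.1·(-68) = 3.8
Step 2: J′(3.8) = 108.8; w₂ = 3.8 − 0.1·108.8 = -7.08
Step 3: J′(-7.08) = -174.08; w₃ = -7.08 − 0.1·(-174.08) = 10.328
J(10.328) = 1506.958592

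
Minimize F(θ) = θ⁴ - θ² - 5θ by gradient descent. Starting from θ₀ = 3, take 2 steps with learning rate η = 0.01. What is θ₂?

F′(θ) = 4θ³ - 2θ - 5
θ₁ = 3 − 0.01·97 = 2.03
θ₂ = 2.03 − 0.01·24.401708 = 1.78598292

1.78598292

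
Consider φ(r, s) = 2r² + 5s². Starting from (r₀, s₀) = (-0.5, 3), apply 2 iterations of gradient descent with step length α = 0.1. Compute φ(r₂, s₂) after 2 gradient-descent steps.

∇φ = (4r, 10s)
Step 1: at (-0.5, 3), ∇φ = (-2, 30) → (-0.5, 3) − 0.1·(-2, 30) = (-0.3, 0)
Step 2: at (-0.3, 0), ∇φ = (-1.2, 0) → (-0.3, 0) − 0.1·(-1.2, 0) = (-0.18, 0)
φ(-0.18, 0) = 0.0648

0.0648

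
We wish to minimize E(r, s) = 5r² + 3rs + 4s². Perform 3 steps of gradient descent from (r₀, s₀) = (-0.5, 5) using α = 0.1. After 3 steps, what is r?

∇E = (10r + 3s, 3r + 8s)
Step 1: at (-0.5, 5), ∇E = (10, 38.5) → (-0.5, 5) − 0.1·(10, 38.5) = (-1.5, 1.15)
Step 2: at (-1.5, 1.15), ∇E = (-11.55, 4.7) → (-1.5, 1.15) − 0.1·(-11.55, 4.7) = (-0.345, 0.68)
Step 3: at (-0.345, 0.68), ∇E = (-1.41, 4.405) → (-0.345, 0.68) − 0.1·(-1.41, 4.405) = (-0.204, 0.2395)
r = -0.204

-0.204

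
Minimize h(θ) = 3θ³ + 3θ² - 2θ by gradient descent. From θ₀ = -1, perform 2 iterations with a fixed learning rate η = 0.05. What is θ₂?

-1.131125

h′(θ) = 9θ² + 6θ - 2
θ₁ = -1 − 0.05·1 = -1.05
θ₂ = -1.05 − 0.05·1.6225 = -1.131125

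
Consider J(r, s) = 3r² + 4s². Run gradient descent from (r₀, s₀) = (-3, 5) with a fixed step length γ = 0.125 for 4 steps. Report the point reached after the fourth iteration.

∇J = (6r, 8s)
Step 1: at (-3, 5), ∇J = (-18, 40) → (-3, 5) − 0.125·(-18, 40) = (-0.75, 0)
Step 2: at (-0.75, 0), ∇J = (-4.5, 0) → (-0.75, 0) − 0.125·(-4.5, 0) = (-0.1875, 0)
Step 3: at (-0.1875, 0), ∇J = (-1.125, 0) → (-0.1875, 0) − 0.125·(-1.125, 0) = (-0.046875, 0)
Step 4: at (-0.046875, 0), ∇J = (-0.28125, 0) → (-0.046875, 0) − 0.125·(-0.28125, 0) = (-0.01171875, 0)

(-0.01171875, 0)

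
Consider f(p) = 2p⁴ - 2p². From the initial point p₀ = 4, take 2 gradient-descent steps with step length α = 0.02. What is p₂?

f′(p) = 8p³ - 4p
p₁ = 4 − 0.02·496 = -5.92
p₂ = -5.92 − 0.02·(-1636.117504) = 26.80235008

26.80235008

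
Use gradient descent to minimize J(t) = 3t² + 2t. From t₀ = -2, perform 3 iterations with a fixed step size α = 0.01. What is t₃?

J′(t) = 6t + 2
Step 1: J′(-2) = -10; t₁ = -2 − 0.01·(-10) = -1.9
Step 2: J′(-1.9) = -9.4; t₂ = -1.9 − 0.01·(-9.4) = -1.806
Step 3: J′(-1.806) = -8.836; t₃ = -1.806 − 0.01·(-8.836) = -1.71764

-1.71764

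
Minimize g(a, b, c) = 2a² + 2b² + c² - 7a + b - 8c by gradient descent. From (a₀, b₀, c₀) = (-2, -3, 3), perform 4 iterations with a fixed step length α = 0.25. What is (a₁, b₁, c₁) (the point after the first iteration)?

(1.75, -0.25, 3.5)

∇g = (4a - 7, 4b + 1, 2c - 8)
(a₁, b₁, c₁) = (-2, -3, 3) − 0.25·(-15, -11, -2) = (1.75, -0.25, 3.5)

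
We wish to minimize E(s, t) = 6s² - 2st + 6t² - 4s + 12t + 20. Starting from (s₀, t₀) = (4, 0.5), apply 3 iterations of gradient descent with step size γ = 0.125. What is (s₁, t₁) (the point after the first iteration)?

(-1.375, -0.75)

∇E = (12s - 2t - 4, -2s + 12t + 12)
Step 1: at (4, 0.5), ∇E = (43, 10) → (4, 0.5) − 0.125·(43, 10) = (-1.375, -0.75)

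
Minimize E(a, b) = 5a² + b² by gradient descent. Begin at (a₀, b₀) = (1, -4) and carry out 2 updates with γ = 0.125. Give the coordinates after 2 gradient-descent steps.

(0.0625, -2.25)

∇E = (10a, 2b)
Step 1: at (1, -4), ∇E = (10, -8) → (1, -4) − 0.125·(10, -8) = (-0.25, -3)
Step 2: at (-0.25, -3), ∇E = (-2.5, -6) → (-0.25, -3) − 0.125·(-2.5, -6) = (0.0625, -2.25)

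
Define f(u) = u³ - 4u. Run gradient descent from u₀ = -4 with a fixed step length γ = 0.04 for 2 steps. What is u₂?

-9.581312

f′(u) = 3u² - 4
u₁ = -4 − 0.04·44 = -5.76
u₂ = -5.76 − 0.04·95.5328 = -9.581312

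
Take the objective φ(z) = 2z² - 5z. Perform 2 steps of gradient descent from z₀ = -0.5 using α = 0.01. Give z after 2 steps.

φ′(z) = 4z - 5
Step 1: φ′(-0.5) = -7; z₁ = -0.5 − 0.01·(-7) = -0.43
Step 2: φ′(-0.43) = -6.72; z₂ = -0.43 − 0.01·(-6.72) = -0.3628

-0.3628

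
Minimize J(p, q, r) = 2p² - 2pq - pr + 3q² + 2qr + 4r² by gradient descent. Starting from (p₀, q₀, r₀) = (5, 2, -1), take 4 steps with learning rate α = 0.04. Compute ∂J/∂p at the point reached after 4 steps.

∇J = (4p - 2q - r, -2p + 6q + 2r, -p + 2q + 8r)
(p₁, q₁, r₁) = (5, 2, -1) − 0.04·(17, 0, -9) = (4.32, 2, -0.64)
(p₂, q₂, r₂) = (4.32, 2, -0.64) − 0.04·(13.92, 2.08, -5.44) = (3.7632, 1.9168, -0.4224)
(p₃, q₃, r₃) = (3.7632, 1.9168, -0.4224) − 0.04·(11.6416, 3.1296, -3.3088) = (3.297536, 1.791616, -0.290048)
(p₄, q₄, r₄) = (3.297536, 1.791616, -0.290048) − 0.04·(9.89696, 3.574528, -2.034688) = (2.9016576, 1.64863488, -0.20866048)
∂J/∂p at (2.9016576, 1.64863488, -0.20866048) = 8.51802112

8.51802112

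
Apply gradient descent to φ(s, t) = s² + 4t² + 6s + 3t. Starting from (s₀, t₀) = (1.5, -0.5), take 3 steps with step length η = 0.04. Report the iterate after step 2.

(0.8088, -0.4328)

∇φ = (2s + 6, 8t + 3)
(s₁, t₁) = (1.5, -0.5) − 0.04·(9, -1) = (1.14, -0.46)
(s₂, t₂) = (1.14, -0.46) − 0.04·(8.28, -0.68) = (0.8088, -0.4328)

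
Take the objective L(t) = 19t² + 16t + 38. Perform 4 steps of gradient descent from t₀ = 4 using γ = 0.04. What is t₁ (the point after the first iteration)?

L′(t) = 38t + 16
t₁ = 4 − 0.04·168 = -2.72

-2.72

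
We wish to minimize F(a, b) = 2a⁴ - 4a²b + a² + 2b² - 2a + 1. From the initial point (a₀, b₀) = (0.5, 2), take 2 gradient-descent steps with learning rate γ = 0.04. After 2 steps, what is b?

1.552384

∇F = (8a³ - 8ab + 2a - 2, -4a² + 4b)
Step 1: at (0.5, 2), ∇F = (-8, 7) → (0.5, 2) − 0.04·(-8, 7) = (0.82, 1.72)
Step 2: at (0.82, 1.72), ∇F = (-7.232256, 4.1904) → (0.82, 1.72) − 0.04·(-7.232256, 4.1904) = (1.10929024, 1.552384)
b = 1.552384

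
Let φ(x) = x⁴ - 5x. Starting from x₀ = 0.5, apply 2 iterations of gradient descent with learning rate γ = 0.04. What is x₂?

φ′(x) = 4x³ - 5
Step 1: φ′(0.5) = -4.5; x₁ = 0.5 − 0.04·(-4.5) = 0.68
Step 2: φ′(0.68) = -3.742272; x₂ = 0.68 − 0.04·(-3.742272) = 0.82969088

0.82969088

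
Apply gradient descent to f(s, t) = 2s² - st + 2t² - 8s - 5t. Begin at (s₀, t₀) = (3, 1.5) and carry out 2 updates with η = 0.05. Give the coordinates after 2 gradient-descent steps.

(2.78, 1.67375)

∇f = (4s - t - 8, -s + 4t - 5)
(s₁, t₁) = (3, 1.5) − 0.05·(2.5, -2) = (2.875, 1.6)
(s₂, t₂) = (2.875, 1.6) − 0.05·(1.9, -1.475) = (2.78, 1.67375)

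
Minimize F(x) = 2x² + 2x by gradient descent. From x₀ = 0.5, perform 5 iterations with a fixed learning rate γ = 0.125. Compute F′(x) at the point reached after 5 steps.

F′(x) = 4x + 2
x₁ = 0.5 − 0.125·4 = 0
x₂ = 0 − 0.125·2 = -0.25
x₃ = -0.25 − 0.125·1 = -0.375
x₄ = -0.375 − 0.125·0.5 = -0.4375
x₅ = -0.4375 − 0.125·0.25 = -0.46875
F′(x) at (-0.46875) = 0.125

0.125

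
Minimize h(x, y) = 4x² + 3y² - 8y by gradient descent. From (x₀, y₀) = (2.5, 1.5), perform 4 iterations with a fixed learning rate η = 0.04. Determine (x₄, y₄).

(0.5345344, 1.38893696)

∇h = (8x, 6y - 8)
(x₁, y₁) = (2.5, 1.5) − 0.04·(20, 1) = (1.7, 1.46)
(x₂, y₂) = (1.7, 1.46) − 0.04·(13.6, 0.76) = (1.156, 1.4296)
(x₃, y₃) = (1.156, 1.4296) − 0.04·(9.248, 0.5776) = (0.78608, 1.406496)
(x₄, y₄) = (0.78608, 1.406496) − 0.04·(6.28864, 0.438976) = (0.5345344, 1.38893696)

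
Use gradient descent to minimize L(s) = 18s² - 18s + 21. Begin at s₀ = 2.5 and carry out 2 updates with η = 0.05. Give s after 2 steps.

1.78

L′(s) = 36s - 18
Step 1: L′(2.5) = 72; s₁ = 2.5 − 0.05·72 = -1.1
Step 2: L′(-1.1) = -57.6; s₂ = -1.1 − 0.05·(-57.6) = 1.78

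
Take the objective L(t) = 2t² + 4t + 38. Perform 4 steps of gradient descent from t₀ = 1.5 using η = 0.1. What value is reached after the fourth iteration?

L′(t) = 4t + 4
Step 1: L′(1.5) = 10; t₁ = 1.5 − 0.1·10 = 0.5
Step 2: L′(0.5) = 6; t₂ = 0.5 − 0.1·6 = -0.1
Step 3: L′(-0.1) = 3.6; t₃ = -0.1 − 0.1·3.6 = -0.46
Step 4: L′(-0.46) = 2.16; t₄ = -0.46 − 0.1·2.16 = -0.676

-0.676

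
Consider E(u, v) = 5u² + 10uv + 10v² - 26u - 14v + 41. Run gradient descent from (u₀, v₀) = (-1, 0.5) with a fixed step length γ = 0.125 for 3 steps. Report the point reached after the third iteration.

∇E = (10u + 10v - 26, 10u + 20v - 14)
Step 1: at (-1, 0.5), ∇E = (-31, -14) → (-1, 0.5) − 0.125·(-31, -14) = (2.875, 2.25)
Step 2: at (2.875, 2.25), ∇E = (25.25, 59.75) → (2.875, 2.25) − 0.125·(25.25, 59.75) = (-0.28125, -5.21875)
Step 3: at (-0.28125, -5.21875), ∇E = (-81, -121.1875) → (-0.28125, -5.21875) − 0.125·(-81, -121.1875) = (9.84375, 9.9296875)

(9.84375, 9.9296875)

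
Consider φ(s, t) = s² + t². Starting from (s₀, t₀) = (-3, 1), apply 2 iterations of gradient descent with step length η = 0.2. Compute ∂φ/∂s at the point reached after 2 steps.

-2.16

∇φ = (2s, 2t)
(s₁, t₁) = (-3, 1) − 0.2·(-6, 2) = (-1.8, 0.6)
(s₂, t₂) = (-1.8, 0.6) − 0.2·(-3.6, 1.2) = (-1.08, 0.36)
∂φ/∂s at (-1.08, 0.36) = -2.16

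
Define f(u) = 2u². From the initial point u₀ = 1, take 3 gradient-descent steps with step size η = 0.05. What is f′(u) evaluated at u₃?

2.048

f′(u) = 4u
u₁ = 1 − 0.05·4 = 0.8
u₂ = 0.8 − 0.05·3.2 = 0.64
u₃ = 0.64 − 0.05·2.56 = 0.512
f′(u) at (0.512) = 2.048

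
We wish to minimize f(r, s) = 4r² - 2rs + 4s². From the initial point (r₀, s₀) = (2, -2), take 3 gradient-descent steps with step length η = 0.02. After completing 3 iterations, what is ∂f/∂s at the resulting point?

∇f = (8r - 2s, -2r + 8s)
Step 1: at (2, -2), ∇f = (20, -20) → (2, -2) − 0.02·(20, -20) = (1.6, -1.6)
Step 2: at (1.6, -1.6), ∇f = (16, -16) → (1.6, -1.6) − 0.02·(16, -16) = (1.28, -1.28)
Step 3: at (1.28, -1.28), ∇f = (12.8, -12.8) → (1.28, -1.28) − 0.02·(12.8, -12.8) = (1.024, -1.024)
∂f/∂s at (1.024, -1.024) = -10.24

-10.24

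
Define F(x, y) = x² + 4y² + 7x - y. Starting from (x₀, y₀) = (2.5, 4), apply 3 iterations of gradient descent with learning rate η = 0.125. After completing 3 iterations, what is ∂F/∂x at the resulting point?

∇F = (2x + 7, 8y - 1)
(x₁, y₁) = (2.5, 4) − 0.125·(12, 31) = (1, 0.125)
(x₂, y₂) = (1, 0.125) − 0.125·(9, 0) = (-0.125, 0.125)
(x₃, y₃) = (-0.125, 0.125) − 0.125·(6.75, 0) = (-0.96875, 0.125)
∂F/∂x at (-0.96875, 0.125) = 5.0625

5.0625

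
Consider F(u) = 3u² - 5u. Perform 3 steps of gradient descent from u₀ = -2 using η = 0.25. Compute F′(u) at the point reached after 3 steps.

2.125

F′(u) = 6u - 5
u₁ = -2 − 0.25·(-17) = 2.25
u₂ = 2.25 − 0.25·8.5 = 0.125
u₃ = 0.125 − 0.25·(-4.25) = 1.1875
F′(u) at (1.1875) = 2.125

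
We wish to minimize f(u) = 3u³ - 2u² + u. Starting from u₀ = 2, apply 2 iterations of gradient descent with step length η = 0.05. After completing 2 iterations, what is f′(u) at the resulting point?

1.125517640625

f′(u) = 9u² - 4u + 1
Step 1: f′(2) = 29; u₁ = 2 − 0.05·29 = 0.55
Step 2: f′(0.55) = 1.5225; u₂ = 0.55 − 0.05·1.5225 = 0.473875
f′(u) at (0.473875) = 1.125517640625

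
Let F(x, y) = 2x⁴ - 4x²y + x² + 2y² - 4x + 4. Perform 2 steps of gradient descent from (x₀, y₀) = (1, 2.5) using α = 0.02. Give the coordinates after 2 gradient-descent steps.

(1.46067968, 2.320672)

∇F = (8x³ - 8xy + 2x - 4, -4x² + 4y)
(x₁, y₁) = (1, 2.5) − 0.02·(-14, 6) = (1.28, 2.38)
(x₂, y₂) = (1.28, 2.38) − 0.02·(-9.033984, 2.9664) = (1.46067968, 2.320672)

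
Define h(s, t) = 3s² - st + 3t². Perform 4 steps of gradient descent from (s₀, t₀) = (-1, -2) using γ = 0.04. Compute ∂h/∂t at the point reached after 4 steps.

∇h = (6s - t, -s + 6t)
(s₁, t₁) = (-1, -2) − 0.04·(-4, -11) = (-0.84, -1.56)
(s₂, t₂) = (-0.84, -1.56) − 0.04·(-3.48, -8.52) = (-0.7008, -1.2192)
(s₃, t₃) = (-0.7008, -1.2192) − 0.04·(-2.9856, -6.6144) = (-0.581376, -0.954624)
(s₄, t₄) = (-0.581376, -0.954624) − 0.04·(-2.533632, -5.146368) = (-0.48003072, -0.74876928)
∂h/∂t at (-0.48003072, -0.74876928) = -4.01258496

-4.01258496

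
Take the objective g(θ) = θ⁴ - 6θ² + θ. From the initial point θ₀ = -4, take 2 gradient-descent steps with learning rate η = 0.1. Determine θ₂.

-1826.3452

g′(θ) = 4θ³ - 12θ + 1
Step 1: g′(-4) = -207; θ₁ = -4 − 0.1·(-207) = 16.7
Step 2: g′(16.7) = 18430.452; θ₂ = 16.7 − 0.1·18430.452 = -1826.3452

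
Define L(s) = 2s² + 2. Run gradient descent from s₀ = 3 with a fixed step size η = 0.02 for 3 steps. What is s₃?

L′(s) = 4s
Step 1: L′(3) = 12; s₁ = 3 − 0.02·12 = 2.76
Step 2: L′(2.76) = 11.04; s₂ = 2.76 − 0.02·11.04 = 2.5392
Step 3: L′(2.5392) = 10.1568; s₃ = 2.5392 − 0.02·10.1568 = 2.336064

2.336064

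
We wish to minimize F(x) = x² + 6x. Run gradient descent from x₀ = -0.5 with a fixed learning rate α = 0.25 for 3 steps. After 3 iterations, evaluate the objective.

F′(x) = 2x + 6
x₁ = -0.5 − 0.25·5 = -1.75
x₂ = -1.75 − 0.25·2.5 = -2.375
x₃ = -2.375 − 0.25·1.25 = -2.6875
F(-2.6875) = -8.90234375

-8.90234375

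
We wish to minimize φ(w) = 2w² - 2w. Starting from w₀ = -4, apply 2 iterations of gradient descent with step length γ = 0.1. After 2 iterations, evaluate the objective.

4.7488

φ′(w) = 4w - 2
w₁ = -4 − 0.1·(-18) = -2.2
w₂ = -2.2 − 0.1·(-10.8) = -1.12
φ(-1.12) = 4.7488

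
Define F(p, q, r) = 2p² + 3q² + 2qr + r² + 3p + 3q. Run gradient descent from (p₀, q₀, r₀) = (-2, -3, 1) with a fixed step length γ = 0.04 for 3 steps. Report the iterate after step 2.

(-1.632, -2.0976, 1.2656)

∇F = (4p + 3, 6q + 2r + 3, 2q + 2r)
(p₁, q₁, r₁) = (-2, -3, 1) − 0.04·(-5, -13, -4) = (-1.8, -2.48, 1.16)
(p₂, q₂, r₂) = (-1.8, -2.48, 1.16) − 0.04·(-4.2, -9.56, -2.64) = (-1.632, -2.0976, 1.2656)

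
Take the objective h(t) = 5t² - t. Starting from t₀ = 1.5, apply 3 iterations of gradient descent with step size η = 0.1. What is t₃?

h′(t) = 10t - 1
t₁ = 1.5 − 0.1·14 = 0.1
t₂ = 0.1 − 0.1·0 = 0.1
t₃ = 0.1 − 0.1·0 = 0.1

0.1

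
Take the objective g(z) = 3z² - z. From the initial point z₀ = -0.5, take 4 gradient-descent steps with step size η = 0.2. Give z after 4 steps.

0.1656

g′(z) = 6z - 1
Step 1: g′(-0.5) = -4; z₁ = -0.5 − 0.2·(-4) = 0.3
Step 2: g′(0.3) = 0.8; z₂ = 0.3 − 0.2·0.8 = 0.14
Step 3: g′(0.14) = -0.16; z₃ = 0.14 − 0.2·(-0.16) = 0.172
Step 4: g′(0.172) = 0.032; z₄ = 0.172 − 0.2·0.032 = 0.1656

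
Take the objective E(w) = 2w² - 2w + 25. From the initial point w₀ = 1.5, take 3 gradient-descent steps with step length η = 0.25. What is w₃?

E′(w) = 4w - 2
Step 1: E′(1.5) = 4; w₁ = 1.5 − 0.25·4 = 0.5
Step 2: E′(0.5) = 0; w₂ = 0.5 − 0.25·0 = 0.5
Step 3: E′(0.5) = 0; w₃ = 0.5 − 0.25·0 = 0.5

0.5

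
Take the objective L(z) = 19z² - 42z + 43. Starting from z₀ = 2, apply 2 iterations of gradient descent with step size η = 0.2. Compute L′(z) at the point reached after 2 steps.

1481.04

L′(z) = 38z - 42
Step 1: L′(2) = 34; z₁ = 2 − 0.2·34 = -4.8
Step 2: L′(-4.8) = -224.4; z₂ = -4.8 − 0.2·(-224.4) = 40.08
L′(z) at (40.08) = 1481.04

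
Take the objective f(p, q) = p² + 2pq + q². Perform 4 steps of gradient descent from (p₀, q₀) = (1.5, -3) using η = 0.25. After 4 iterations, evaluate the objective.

∇f = (2p + 2q, 2p + 2q)
(p₁, q₁) = (1.5, -3) − 0.25·(-3, -3) = (2.25, -2.25)
(p₂, q₂) = (2.25, -2.25) − 0.25·(0, 0) = (2.25, -2.25)
(p₃, q₃) = (2.25, -2.25) − 0.25·(0, 0) = (2.25, -2.25)
(p₄, q₄) = (2.25, -2.25) − 0.25·(0, 0) = (2.25, -2.25)
f(2.25, -2.25) = 0

0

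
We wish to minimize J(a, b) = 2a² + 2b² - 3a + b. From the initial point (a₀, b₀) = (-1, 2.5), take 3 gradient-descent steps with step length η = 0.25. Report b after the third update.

∇J = (4a - 3, 4b + 1)
Step 1: at (-1, 2.5), ∇J = (-7, 11) → (-1, 2.5) − 0.25·(-7, 11) = (0.75, -0.25)
Step 2: at (0.75, -0.25), ∇J = (0, 0) → (0.75, -0.25) − 0.25·(0, 0) = (0.75, -0.25)
Step 3: at (0.75, -0.25), ∇J = (0, 0) → (0.75, -0.25) − 0.25·(0, 0) = (0.75, -0.25)
b = -0.25

-0.25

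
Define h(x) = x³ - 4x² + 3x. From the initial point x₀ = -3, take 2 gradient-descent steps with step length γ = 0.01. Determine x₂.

-4.229148

h′(x) = 3x² - 8x + 3
x₁ = -3 − 0.01·54 = -3.54
x₂ = -3.54 − 0.01·68.9148 = -4.229148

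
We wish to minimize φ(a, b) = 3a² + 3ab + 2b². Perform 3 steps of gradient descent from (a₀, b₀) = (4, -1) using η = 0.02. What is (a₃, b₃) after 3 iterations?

∇φ = (6a + 3b, 3a + 4b)
(a₁, b₁) = (4, -1) − 0.02·(21, 8) = (3.58, -1.16)
(a₂, b₂) = (3.58, -1.16) − 0.02·(18, 6.1) = (3.22, -1.282)
(a₃, b₃) = (3.22, -1.282) − 0.02·(15.474, 4.532) = (2.91052, -1.37264)

(2.91052, -1.37264)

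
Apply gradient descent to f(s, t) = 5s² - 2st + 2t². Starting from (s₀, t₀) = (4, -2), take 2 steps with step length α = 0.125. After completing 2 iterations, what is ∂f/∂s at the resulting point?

4.5

∇f = (10s - 2t, -2s + 4t)
Step 1: at (4, -2), ∇f = (44, -16) → (4, -2) − 0.125·(44, -16) = (-1.5, 0)
Step 2: at (-1.5, 0), ∇f = (-15, 3) → (-1.5, 0) − 0.125·(-15, 3) = (0.375, -0.375)
∂f/∂s at (0.375, -0.375) = 4.5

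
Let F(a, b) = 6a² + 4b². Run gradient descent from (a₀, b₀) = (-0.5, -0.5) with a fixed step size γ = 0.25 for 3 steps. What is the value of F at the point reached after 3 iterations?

∇F = (12a, 8b)
(a₁, b₁) = (-0.5, -0.5) − 0.25·(-6, -4) = (1, 0.5)
(a₂, b₂) = (1, 0.5) − 0.25·(12, 4) = (-2, -0.5)
(a₃, b₃) = (-2, -0.5) − 0.25·(-24, -4) = (4, 0.5)
F(4, 0.5) = 97

97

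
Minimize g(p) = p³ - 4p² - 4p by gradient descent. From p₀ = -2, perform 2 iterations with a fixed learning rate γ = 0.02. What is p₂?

-3.165824

g′(p) = 3p² - 8p - 4
Step 1: g′(-2) = 24; p₁ = -2 − 0.02·24 = -2.48
Step 2: g′(-2.48) = 34.2912; p₂ = -2.48 − 0.02·34.2912 = -3.165824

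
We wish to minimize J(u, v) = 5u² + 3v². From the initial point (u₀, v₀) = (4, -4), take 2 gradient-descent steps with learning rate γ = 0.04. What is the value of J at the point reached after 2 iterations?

26.38184448

∇J = (10u, 6v)
(u₁, v₁) = (4, -4) − 0.04·(40, -24) = (2.4, -3.04)
(u₂, v₂) = (2.4, -3.04) − 0.04·(24, -18.24) = (1.44, -2.3104)
J(1.44, -2.3104) = 26.38184448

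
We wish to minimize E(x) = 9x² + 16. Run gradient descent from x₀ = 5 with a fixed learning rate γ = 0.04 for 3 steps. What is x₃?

0.10976

E′(x) = 18x
x₁ = 5 − 0.04·90 = 1.4
x₂ = 1.4 − 0.04·25.2 = 0.392
x₃ = 0.392 − 0.04·7.056 = 0.10976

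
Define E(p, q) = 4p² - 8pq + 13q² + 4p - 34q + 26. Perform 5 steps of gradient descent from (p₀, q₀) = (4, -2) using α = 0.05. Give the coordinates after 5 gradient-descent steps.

(1.43948, 1.85997)

∇E = (8p - 8q + 4, -8p + 26q - 34)
(p₁, q₁) = (4, -2) − 0.05·(52, -118) = (1.4, 3.9)
(p₂, q₂) = (1.4, 3.9) − 0.05·(-16, 56.2) = (2.2, 1.09)
(p₃, q₃) = (2.2, 1.09) − 0.05·(12.88, -23.26) = (1.556, 2.253)
(p₄, q₄) = (1.556, 2.253) − 0.05·(-1.576, 12.13) = (1.6348, 1.6465)
(p₅, q₅) = (1.6348, 1.6465) − 0.05·(3.9064, -4.2694) = (1.43948, 1.85997)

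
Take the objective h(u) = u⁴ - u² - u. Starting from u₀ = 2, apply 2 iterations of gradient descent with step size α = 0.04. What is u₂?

0.90900992

h′(u) = 4u³ - 2u - 1
Step 1: h′(2) = 27; u₁ = 2 − 0.04·27 = 0.92
Step 2: h′(0.92) = 0.274752; u₂ = 0.92 − 0.04·0.274752 = 0.90900992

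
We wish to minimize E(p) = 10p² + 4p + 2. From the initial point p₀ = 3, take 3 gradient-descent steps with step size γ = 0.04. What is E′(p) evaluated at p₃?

0.512

E′(p) = 20p + 4
Step 1: E′(3) = 64; p₁ = 3 − 0.04·64 = 0.44
Step 2: E′(0.44) = 12.8; p₂ = 0.44 − 0.04·12.8 = -0.072
Step 3: E′(-0.072) = 2.56; p₃ = -0.072 − 0.04·2.56 = -0.1744
E′(p) at (-0.1744) = 0.512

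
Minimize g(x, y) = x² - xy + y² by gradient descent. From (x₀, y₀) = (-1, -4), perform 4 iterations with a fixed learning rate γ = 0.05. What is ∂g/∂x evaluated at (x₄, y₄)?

∇g = (2x - y, -x + 2y)
(x₁, y₁) = (-1, -4) − 0.05·(2, -7) = (-1.1, -3.65)
(x₂, y₂) = (-1.1, -3.65) − 0.05·(1.45, -6.2) = (-1.1725, -3.34)
(x₃, y₃) = (-1.1725, -3.34) − 0.05·(0.995, -5.5075) = (-1.22225, -3.064625)
(x₄, y₄) = (-1.22225, -3.064625) − 0.05·(0.620125, -4.907) = (-1.25325625, -2.819275)
∂g/∂x at (-1.25325625, -2.819275) = 0.3127625

0.3127625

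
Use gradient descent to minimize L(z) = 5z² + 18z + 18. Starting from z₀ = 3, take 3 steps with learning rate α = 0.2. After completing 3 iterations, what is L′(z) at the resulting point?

L′(z) = 10z + 18
Step 1: L′(3) = 48; z₁ = 3 − 0.2·48 = -6.6
Step 2: L′(-6.6) = -48; z₂ = -6.6 − 0.2·(-48) = 3
Step 3: L′(3) = 48; z₃ = 3 − 0.2·48 = -6.6
L′(z) at (-6.6) = -48

-48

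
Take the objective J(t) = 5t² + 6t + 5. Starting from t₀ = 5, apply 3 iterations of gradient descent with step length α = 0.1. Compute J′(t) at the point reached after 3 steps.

0

J′(t) = 10t + 6
t₁ = 5 − 0.1·56 = -0.6
t₂ = -0.6 − 0.1·0 = -0.6
t₃ = -0.6 − 0.1·0 = -0.6
J′(t) at (-0.6) = 0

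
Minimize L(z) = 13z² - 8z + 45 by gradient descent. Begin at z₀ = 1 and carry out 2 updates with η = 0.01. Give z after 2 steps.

0.6868

L′(z) = 26z - 8
Step 1: L′(1) = 18; z₁ = 1 − 0.01·18 = 0.82
Step 2: L′(0.82) = 13.32; z₂ = 0.82 − 0.01·13.32 = 0.6868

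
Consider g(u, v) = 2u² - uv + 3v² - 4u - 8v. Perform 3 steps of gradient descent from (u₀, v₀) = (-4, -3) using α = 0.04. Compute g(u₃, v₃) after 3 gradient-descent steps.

25.524736589824

∇g = (4u - v - 4, -u + 6v - 8)
(u₁, v₁) = (-4, -3) − 0.04·(-17, -22) = (-3.32, -2.12)
(u₂, v₂) = (-3.32, -2.12) − 0.04·(-15.16, -17.4) = (-2.7136, -1.424)
(u₃, v₃) = (-2.7136, -1.424) − 0.04·(-13.4304, -13.8304) = (-2.176384, -0.870784)
g(-2.176384, -0.870784) = 25.524736589824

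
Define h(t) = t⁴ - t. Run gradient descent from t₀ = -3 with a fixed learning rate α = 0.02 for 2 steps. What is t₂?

h′(t) = 4t³ - 1
Step 1: h′(-3) = -109; t₁ = -3 − 0.02·(-109) = -0.82
Step 2: h′(-0.82) = -3.205472; t₂ = -0.82 − 0.02·(-3.205472) = -0.75589056

-0.75589056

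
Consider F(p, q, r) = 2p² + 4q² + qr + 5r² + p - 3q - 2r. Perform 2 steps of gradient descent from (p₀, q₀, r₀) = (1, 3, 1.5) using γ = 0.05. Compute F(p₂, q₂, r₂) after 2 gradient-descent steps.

3.9492203125

∇F = (4p + 1, 8q + r - 3, q + 10r - 2)
(p₁, q₁, r₁) = (1, 3, 1.5) − 0.05·(5, 22.5, 16) = (0.75, 1.875, 0.7)
(p₂, q₂, r₂) = (0.75, 1.875, 0.7) − 0.05·(4, 12.7, 6.875) = (0.55, 1.24, 0.35625)
F(0.55, 1.24, 0.35625) = 3.9492203125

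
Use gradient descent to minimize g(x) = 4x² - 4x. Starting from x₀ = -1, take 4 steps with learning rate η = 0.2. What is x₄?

0.3056

g′(x) = 8x - 4
x₁ = -1 − 0.2·(-12) = 1.4
x₂ = 1.4 − 0.2·7.2 = -0.04
x₃ = -0.04 − 0.2·(-4.32) = 0.824
x₄ = 0.824 − 0.2·2.592 = 0.3056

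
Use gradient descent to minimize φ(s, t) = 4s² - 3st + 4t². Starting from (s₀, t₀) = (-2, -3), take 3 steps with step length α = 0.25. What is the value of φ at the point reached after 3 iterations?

78.99560546875

∇φ = (8s - 3t, -3s + 8t)
(s₁, t₁) = (-2, -3) − 0.25·(-7, -18) = (-0.25, 1.5)
(s₂, t₂) = (-0.25, 1.5) − 0.25·(-6.5, 12.75) = (1.375, -1.6875)
(s₃, t₃) = (1.375, -1.6875) − 0.25·(16.0625, -17.625) = (-2.640625, 2.71875)
φ(-2.640625, 2.71875) = 78.99560546875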